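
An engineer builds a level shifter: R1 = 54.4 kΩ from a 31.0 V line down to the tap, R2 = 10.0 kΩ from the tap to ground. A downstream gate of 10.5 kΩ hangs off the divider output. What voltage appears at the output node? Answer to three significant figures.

The load sits in parallel with R2: R2‖R_L = (10.0 × 10.5) / (10.0 + 10.5) = 5.122 kΩ.
V_out = 31.0 × 5.122 / (54.4 + 5.122) = 31.0 × 5.122/59.52 = 2.67 V.

V_out ≈ 2.67 V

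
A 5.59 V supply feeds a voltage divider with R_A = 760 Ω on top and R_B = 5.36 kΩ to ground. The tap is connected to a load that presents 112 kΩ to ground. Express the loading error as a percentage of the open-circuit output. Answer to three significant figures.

The divider's output (Thévenin) resistance is R_A‖R_B = 665.6 Ω.
Fractional drop under load = R_th/(R_th + R_L) = 665.6 / (665.6 + 112000) = 0.005908.
So the output falls by 0.591 %.

0.591 %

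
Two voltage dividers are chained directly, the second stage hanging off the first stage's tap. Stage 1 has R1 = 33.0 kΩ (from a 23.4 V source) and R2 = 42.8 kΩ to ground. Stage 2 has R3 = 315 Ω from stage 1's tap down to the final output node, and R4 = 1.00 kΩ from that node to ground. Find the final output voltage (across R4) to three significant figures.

V_out ≈ 0.662 V

Stage 2 presents R3+R4 = 1315 Ω as a load on stage 1's tap.
Stage 1's lower leg becomes R2‖(R3+R4) = 1276 Ω, so V_mid = 23.4 × 1276/34280 = 0.8710 V.
Stage 2 is itself unloaded: V_out = V_mid × R4/(R3+R4) = 0.8710 × 1000/1315 = 0.662 V.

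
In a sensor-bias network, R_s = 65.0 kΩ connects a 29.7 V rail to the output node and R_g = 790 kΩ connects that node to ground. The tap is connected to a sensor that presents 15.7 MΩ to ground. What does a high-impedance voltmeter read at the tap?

V_out ≈ 27.3 V

The load sits in parallel with R_g: R_g‖R_L = (790 × 15700) / (790 + 15700) = 752.2 kΩ.
V_out = 29.7 × 752.2 / (65.0 + 752.2) = 29.7 × 752.2/817.2 = 27.3 V.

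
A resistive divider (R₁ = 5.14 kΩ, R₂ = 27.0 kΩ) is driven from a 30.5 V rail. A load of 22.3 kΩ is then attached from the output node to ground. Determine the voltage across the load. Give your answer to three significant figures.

The load sits in parallel with R₂: R₂‖R_L = (27.0 × 22.3) / (27.0 + 22.3) = 12.21 kΩ.
V_out = 30.5 × 12.21 / (5.14 + 12.21) = 30.5 × 12.21/17.35 = 21.5 V.
(Unloaded it would have been 25.6 V.)

V_out ≈ 21.5 V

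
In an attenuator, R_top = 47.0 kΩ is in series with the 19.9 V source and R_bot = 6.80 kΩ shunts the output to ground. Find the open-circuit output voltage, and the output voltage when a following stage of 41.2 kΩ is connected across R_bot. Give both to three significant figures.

Unloaded: 2.52 V; loaded: 2.20 V

Open-circuit: V = 19.9 × 6.80/(47.0 + 6.80) = 2.52 V.
With the load, R_bot becomes R_bot‖R_L = 5.837 kΩ, so V = 19.9 × 5.837/52.84 = 2.20 V.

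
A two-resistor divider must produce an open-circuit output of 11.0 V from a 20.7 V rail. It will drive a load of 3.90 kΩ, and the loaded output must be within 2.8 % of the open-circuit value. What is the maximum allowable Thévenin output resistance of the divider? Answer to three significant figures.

R_th ≤ 112 Ω

Loading drop = R_th/(R_th + R_L) ≤ 0.0280, so R_th ≤ R_L · ε/(1−ε) = 3.90 kΩ × 0.0280/0.9720 = 112 Ω.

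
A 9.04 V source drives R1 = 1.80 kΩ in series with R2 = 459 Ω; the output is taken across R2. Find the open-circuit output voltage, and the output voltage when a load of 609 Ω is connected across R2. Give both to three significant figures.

Open-circuit: V = 9.04 × 459/(1800 + 459) = 1.84 V.
With the load, R2 becomes R2‖R_L = 261.7 Ω, so V = 9.04 × 261.7/2062 = 1.15 V.

Unloaded: 1.84 V; loaded: 1.15 V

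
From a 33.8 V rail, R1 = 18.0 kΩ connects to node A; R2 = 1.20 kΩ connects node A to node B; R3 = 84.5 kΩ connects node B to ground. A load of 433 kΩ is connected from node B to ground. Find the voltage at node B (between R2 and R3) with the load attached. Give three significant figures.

V ≈ 26.6 V

At node B, R3 is in parallel with the load: R3‖R_L = 70.70 kΩ.
Below node A the resistance is R2 + (R3‖R_L) = 71.90 kΩ, so V_A = 33.8 × 71.90/89.90 = 27.03 V.
Then V_B = V_A × (R3‖R_L)/(R2 + R3‖R_L) = 27.03 × 70.70/71.90 = 26.6 V.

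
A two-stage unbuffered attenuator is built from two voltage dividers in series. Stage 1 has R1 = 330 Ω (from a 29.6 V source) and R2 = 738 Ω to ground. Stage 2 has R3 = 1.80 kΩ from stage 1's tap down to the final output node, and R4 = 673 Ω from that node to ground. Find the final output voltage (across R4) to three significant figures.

Stage 2 presents R3+R4 = 2473 Ω as a load on stage 1's tap.
Stage 1's lower leg becomes R2‖(R3+R4) = 568.4 Ω, so V_mid = 29.6 × 568.4/898.4 = 18.73 V.
Stage 2 is itself unloaded: V_out = V_mid × R4/(R3+R4) = 18.73 × 673/2473 = 5.10 V.

V_out ≈ 5.10 V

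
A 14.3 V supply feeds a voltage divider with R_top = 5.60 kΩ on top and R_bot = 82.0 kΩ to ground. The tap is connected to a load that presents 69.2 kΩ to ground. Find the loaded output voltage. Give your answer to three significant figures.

V_out ≈ 12.4 V

The load sits in parallel with R_bot: R_bot‖R_L = (82.0 × 69.2) / (82.0 + 69.2) = 37.53 kΩ.
V_out = 14.3 × 37.53 / (5.60 + 37.53) = 14.3 × 37.53/43.13 = 12.4 V.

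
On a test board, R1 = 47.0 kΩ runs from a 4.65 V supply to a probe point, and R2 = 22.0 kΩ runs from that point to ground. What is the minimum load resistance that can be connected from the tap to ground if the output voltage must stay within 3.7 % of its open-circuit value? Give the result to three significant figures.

Output resistance R_th = R1‖R2 = (47.0 × 22.0)/69.00 = 14.99 kΩ.
The fractional drop is R_th/(R_th + R_L); requiring this ≤ 0.0370 gives R_L ≥ R_th(1/0.0370 − 1) = 14.99 × 26.03 = 390 kΩ.

R_L(min) ≈ 390 kΩ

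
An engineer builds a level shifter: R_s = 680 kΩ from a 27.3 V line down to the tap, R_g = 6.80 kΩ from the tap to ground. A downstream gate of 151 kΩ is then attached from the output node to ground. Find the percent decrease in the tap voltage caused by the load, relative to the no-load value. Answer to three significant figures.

4.27 %

The divider's output (Thévenin) resistance is R_s‖R_g = 6.733 kΩ.
Fractional drop under load = R_th/(R_th + R_L) = 6.733 / (6.733 + 151) = 0.04268.
So the output falls by 4.27 %.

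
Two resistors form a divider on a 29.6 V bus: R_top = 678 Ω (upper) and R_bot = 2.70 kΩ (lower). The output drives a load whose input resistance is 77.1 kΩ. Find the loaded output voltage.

The load sits in parallel with R_bot: R_bot‖R_L = (2700 × 77100) / (2700 + 77100) = 2609 Ω.
V_out = 29.6 × 2609 / (678 + 2609) = 29.6 × 2609/3287 = 23.5 V.

V_out ≈ 23.5 V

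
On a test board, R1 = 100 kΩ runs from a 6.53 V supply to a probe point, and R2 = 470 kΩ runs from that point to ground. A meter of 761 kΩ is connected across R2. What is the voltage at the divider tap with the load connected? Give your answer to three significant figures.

V_out ≈ 4.86 V

The load sits in parallel with R2: R2‖R_L = (470 × 761) / (470 + 761) = 290.6 kΩ.
V_out = 6.53 × 290.6 / (100 + 290.6) = 6.53 × 290.6/390.6 = 4.86 V.
(Unloaded it would have been 5.38 V.)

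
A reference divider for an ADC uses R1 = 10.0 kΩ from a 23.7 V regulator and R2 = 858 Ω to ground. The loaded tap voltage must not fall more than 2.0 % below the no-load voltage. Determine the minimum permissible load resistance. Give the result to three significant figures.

R_L(min) ≈ 38.7 kΩ

Output resistance R_th = R1‖R2 = (10000 × 858)/10860 = 790.2 Ω.
The fractional drop is R_th/(R_th + R_L); requiring this ≤ 0.0200 gives R_L ≥ R_th(1/0.0200 − 1) = 790.2 × 49.00 = 38.7 kΩ.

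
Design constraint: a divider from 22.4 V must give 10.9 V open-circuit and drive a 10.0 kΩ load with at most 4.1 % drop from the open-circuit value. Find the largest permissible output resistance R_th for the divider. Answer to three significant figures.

Loading drop = R_th/(R_th + R_L) ≤ 0.0410, so R_th ≤ R_L · ε/(1−ε) = 10.0 kΩ × 0.0410/0.9590 = 428 Ω.
(Any R1, R2 with R2/(R1+R2) = 0.487 and R1‖R2 ≤ 428 Ω will meet the spec.)

R_th ≤ 428 Ω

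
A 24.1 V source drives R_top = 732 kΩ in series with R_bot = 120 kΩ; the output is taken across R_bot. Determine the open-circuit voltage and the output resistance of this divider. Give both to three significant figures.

V_th is the open-circuit tap voltage: 24.1 × 120/(732 + 120) = 3.39 V.
With the supply zeroed, R_top and R_bot appear in parallel from the tap: R_th = R_top‖R_bot = (732 × 120)/852.0 = 103 kΩ.

V_th = 3.39 V, R_th = 103 kΩ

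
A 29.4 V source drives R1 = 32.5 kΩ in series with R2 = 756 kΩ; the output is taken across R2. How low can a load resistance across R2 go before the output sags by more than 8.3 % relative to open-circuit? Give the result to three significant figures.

Output resistance R_th = R1‖R2 = (32.5 × 756)/788.5 = 31.16 kΩ.
The fractional drop is R_th/(R_th + R_L); requiring this ≤ 0.0830 gives R_L ≥ R_th(1/0.0830 − 1) = 31.16 × 11.05 = 344 kΩ.

R_L(min) ≈ 344 kΩ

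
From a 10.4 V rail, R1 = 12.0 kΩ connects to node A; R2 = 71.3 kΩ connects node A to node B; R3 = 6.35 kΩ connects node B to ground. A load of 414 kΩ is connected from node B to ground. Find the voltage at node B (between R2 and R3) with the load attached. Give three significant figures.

At node B, R3 is in parallel with the load: R3‖R_L = 6.254 kΩ.
Below node A the resistance is R2 + (R3‖R_L) = 77.55 kΩ, so V_A = 10.4 × 77.55/89.55 = 9.006 V.
Then V_B = V_A × (R3‖R_L)/(R2 + R3‖R_L) = 9.006 × 6.254/77.55 = 0.726 V.

V ≈ 0.726 V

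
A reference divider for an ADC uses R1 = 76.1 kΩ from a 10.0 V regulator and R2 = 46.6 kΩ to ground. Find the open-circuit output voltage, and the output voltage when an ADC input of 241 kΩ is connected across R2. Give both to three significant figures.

Open-circuit: V = 10.0 × 46.6/(76.1 + 46.6) = 3.80 V.
With the load, R2 becomes R2‖R_L = 39.05 kΩ, so V = 10.0 × 39.05/115.1 = 3.39 V.

Unloaded: 3.80 V; loaded: 3.39 V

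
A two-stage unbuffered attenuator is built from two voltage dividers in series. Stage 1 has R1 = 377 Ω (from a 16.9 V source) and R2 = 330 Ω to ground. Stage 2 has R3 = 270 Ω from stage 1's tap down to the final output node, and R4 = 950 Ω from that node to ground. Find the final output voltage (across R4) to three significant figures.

V_out ≈ 5.37 V

Stage 2 presents R3+R4 = 1220 Ω as a load on stage 1's tap.
Stage 1's lower leg becomes R2‖(R3+R4) = 259.7 Ω, so V_mid = 16.9 × 259.7/636.7 = 6.894 V.
Stage 2 is itself unloaded: V_out = V_mid × R4/(R3+R4) = 6.894 × 950/1220 = 5.37 V.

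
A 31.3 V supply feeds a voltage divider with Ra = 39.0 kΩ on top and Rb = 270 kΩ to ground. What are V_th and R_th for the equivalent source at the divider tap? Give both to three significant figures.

V_th is the open-circuit tap voltage: 31.3 × 270/(39.0 + 270) = 27.3 V.
With the supply zeroed, Ra and Rb appear in parallel from the tap: R_th = Ra‖Rb = (39.0 × 270)/309.0 = 34.1 kΩ.

V_th = 27.3 V, R_th = 34.1 kΩ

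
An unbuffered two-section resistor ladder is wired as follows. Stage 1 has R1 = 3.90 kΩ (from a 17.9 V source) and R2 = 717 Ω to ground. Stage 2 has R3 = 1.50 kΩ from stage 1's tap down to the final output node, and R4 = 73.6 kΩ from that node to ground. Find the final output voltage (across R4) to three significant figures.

V_out ≈ 2.70 V

Stage 2 presents R3+R4 = 75100 Ω as a load on stage 1's tap.
Stage 1's lower leg becomes R2‖(R3+R4) = 710.2 Ω, so V_mid = 17.9 × 710.2/4610 = 2.758 V.
Stage 2 is itself unloaded: V_out = V_mid × R4/(R3+R4) = 2.758 × 73600/75100 = 2.70 V.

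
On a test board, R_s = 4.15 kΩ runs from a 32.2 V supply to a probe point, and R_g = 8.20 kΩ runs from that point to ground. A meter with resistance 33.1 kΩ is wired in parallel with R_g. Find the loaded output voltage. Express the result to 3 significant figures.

The load sits in parallel with R_g: R_g‖R_L = (8.20 × 33.1) / (8.20 + 33.1) = 6.572 kΩ.
V_out = 32.2 × 6.572 / (4.15 + 6.572) = 32.2 × 6.572/10.72 = 19.7 V.

V_out ≈ 19.7 V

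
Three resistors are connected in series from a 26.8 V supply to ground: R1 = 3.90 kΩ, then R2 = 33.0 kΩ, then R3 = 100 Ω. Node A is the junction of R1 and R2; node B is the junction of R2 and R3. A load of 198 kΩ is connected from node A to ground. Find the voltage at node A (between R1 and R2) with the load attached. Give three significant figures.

Below node A the series string R2+R3 = 33100 Ω sits in parallel with the 198000 Ω load: 28360 Ω.
V_A = 26.8 × 28360/(3900 + 28360) = 23.6 V.

V ≈ 23.6 V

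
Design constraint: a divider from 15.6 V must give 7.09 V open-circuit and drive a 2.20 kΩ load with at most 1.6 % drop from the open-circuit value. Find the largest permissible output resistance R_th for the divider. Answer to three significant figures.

Loading drop = R_th/(R_th + R_L) ≤ 0.0160, so R_th ≤ R_L · ε/(1−ε) = 2.20 kΩ × 0.0160/0.9840 = 35.8 Ω.

R_th ≤ 35.8 Ω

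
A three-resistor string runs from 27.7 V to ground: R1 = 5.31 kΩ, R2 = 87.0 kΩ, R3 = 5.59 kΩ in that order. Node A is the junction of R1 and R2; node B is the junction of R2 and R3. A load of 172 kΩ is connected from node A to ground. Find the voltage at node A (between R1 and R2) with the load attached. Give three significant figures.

V ≈ 25.5 V

Below node A the series string R2+R3 = 92.59 kΩ sits in parallel with the 172 kΩ load: 60.19 kΩ.
V_A = 27.7 × 60.19/(5.31 + 60.19) = 25.5 V.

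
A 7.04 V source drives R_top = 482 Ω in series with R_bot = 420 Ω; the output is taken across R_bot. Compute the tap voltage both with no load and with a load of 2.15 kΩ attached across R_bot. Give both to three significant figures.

Unloaded: 3.28 V; loaded: 2.97 V

Open-circuit: V = 7.04 × 420/(482 + 420) = 3.28 V.
With the load, R_bot becomes R_bot‖R_L = 351.4 Ω, so V = 7.04 × 351.4/833.4 = 2.97 V.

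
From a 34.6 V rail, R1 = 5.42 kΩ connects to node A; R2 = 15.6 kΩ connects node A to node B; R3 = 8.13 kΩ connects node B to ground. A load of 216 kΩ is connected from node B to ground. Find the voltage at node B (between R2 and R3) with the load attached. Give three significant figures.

At node B, R3 is in parallel with the load: R3‖R_L = 7.835 kΩ.
Below node A the resistance is R2 + (R3‖R_L) = 23.44 kΩ, so V_A = 34.6 × 23.44/28.86 = 28.10 V.
Then V_B = V_A × (R3‖R_L)/(R2 + R3‖R_L) = 28.10 × 7.835/23.44 = 9.40 V.

V ≈ 9.40 V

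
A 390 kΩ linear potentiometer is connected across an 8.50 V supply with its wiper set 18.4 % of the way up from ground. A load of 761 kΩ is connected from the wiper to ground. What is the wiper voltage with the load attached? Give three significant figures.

V ≈ 1.45 V

The wiper splits the pot into (1−α)R = 318.2 kΩ above and αR = 71.76 kΩ below.
Lower section ‖ load = 65.58 kΩ.
V_wiper = 8.50 × 65.58/(318.2 + 65.58) = 1.45 V.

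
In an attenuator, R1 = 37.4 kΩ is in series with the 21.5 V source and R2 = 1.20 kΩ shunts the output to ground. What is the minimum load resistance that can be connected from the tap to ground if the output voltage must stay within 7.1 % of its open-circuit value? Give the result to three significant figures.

R_L(min) ≈ 15.2 kΩ

Output resistance R_th = R1‖R2 = (37.4 × 1.20)/38.60 = 1.163 kΩ.
The fractional drop is R_th/(R_th + R_L); requiring this ≤ 0.0710 gives R_L ≥ R_th(1/0.0710 − 1) = 1.163 × 13.08 = 15.2 kΩ.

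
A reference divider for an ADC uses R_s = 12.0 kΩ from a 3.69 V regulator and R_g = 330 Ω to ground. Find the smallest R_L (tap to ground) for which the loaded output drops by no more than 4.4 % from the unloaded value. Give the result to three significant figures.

Output resistance R_th = R_s‖R_g = (12000 × 330)/12330 = 321.2 Ω.
The fractional drop is R_th/(R_th + R_L); requiring this ≤ 0.0440 gives R_L ≥ R_th(1/0.0440 − 1) = 321.2 × 21.73 = 6.98 kΩ.

R_L(min) ≈ 6.98 kΩ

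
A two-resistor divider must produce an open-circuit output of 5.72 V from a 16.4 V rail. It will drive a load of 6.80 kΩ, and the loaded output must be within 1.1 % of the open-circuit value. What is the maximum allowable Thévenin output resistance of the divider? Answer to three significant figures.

R_th ≤ 75.6 Ω

Loading drop = R_th/(R_th + R_L) ≤ 0.0110, so R_th ≤ R_L · ε/(1−ε) = 6.80 kΩ × 0.0110/0.9890 = 75.6 Ω.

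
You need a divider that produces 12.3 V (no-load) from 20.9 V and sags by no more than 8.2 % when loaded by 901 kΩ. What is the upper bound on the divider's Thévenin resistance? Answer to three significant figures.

Loading drop = R_th/(R_th + R_L) ≤ 0.0820, so R_th ≤ R_L · ε/(1−ε) = 901 kΩ × 0.0820/0.9180 = 80.5 kΩ.

R_th ≤ 80.5 kΩ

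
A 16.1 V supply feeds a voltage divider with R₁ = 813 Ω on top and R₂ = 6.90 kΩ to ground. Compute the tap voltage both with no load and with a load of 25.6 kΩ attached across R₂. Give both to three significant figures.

Open-circuit: V = 16.1 × 6900/(813 + 6900) = 14.4 V.
With the load, R₂ becomes R₂‖R_L = 5435 Ω, so V = 16.1 × 5435/6248 = 14.0 V.

Unloaded: 14.4 V; loaded: 14.0 V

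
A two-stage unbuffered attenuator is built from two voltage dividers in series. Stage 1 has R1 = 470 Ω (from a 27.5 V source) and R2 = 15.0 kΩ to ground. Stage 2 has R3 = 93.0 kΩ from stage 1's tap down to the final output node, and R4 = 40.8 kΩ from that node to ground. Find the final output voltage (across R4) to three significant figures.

V_out ≈ 8.10 V

Stage 2 presents R3+R4 = 133800 Ω as a load on stage 1's tap.
Stage 1's lower leg becomes R2‖(R3+R4) = 13490 Ω, so V_mid = 27.5 × 13490/13960 = 26.57 V.
Stage 2 is itself unloaded: V_out = V_mid × R4/(R3+R4) = 26.57 × 40800/133800 = 8.10 V.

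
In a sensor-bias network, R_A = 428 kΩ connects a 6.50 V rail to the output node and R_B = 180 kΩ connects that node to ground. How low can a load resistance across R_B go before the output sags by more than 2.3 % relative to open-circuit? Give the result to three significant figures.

R_L(min) ≈ 5.38 MΩ

Output resistance R_th = R_A‖R_B = (428 × 180)/608.0 = 126.7 kΩ.
The fractional drop is R_th/(R_th + R_L); requiring this ≤ 0.0230 gives R_L ≥ R_th(1/0.0230 − 1) = 126.7 × 42.48 = 5.38 MΩ.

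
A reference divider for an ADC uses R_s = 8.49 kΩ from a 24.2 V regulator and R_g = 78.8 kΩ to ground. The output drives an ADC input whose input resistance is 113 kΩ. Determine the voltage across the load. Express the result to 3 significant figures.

V_out ≈ 20.5 V

The load sits in parallel with R_g: R_g‖R_L = (78.8 × 113) / (78.8 + 113) = 46.43 kΩ.
V_out = 24.2 × 46.43 / (8.49 + 46.43) = 24.2 × 46.43/54.92 = 20.5 V.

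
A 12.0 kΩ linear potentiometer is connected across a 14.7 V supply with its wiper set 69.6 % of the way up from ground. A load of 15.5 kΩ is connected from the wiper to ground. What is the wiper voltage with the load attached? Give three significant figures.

The wiper splits the pot into (1−α)R = 3.648 kΩ above and αR = 8.352 kΩ below.
Lower section ‖ load = 5.427 kΩ.
V_wiper = 14.7 × 5.427/(3.648 + 5.427) = 8.79 V.

V ≈ 8.79 V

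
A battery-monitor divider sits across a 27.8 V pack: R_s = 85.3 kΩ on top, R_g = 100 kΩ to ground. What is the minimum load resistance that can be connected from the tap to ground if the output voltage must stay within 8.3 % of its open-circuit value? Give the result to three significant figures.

Output resistance R_th = R_s‖R_g = (85.3 × 100)/185.3 = 46.03 kΩ.
The fractional drop is R_th/(R_th + R_L); requiring this ≤ 0.0830 gives R_L ≥ R_th(1/0.0830 − 1) = 46.03 × 11.05 = 509 kΩ.

R_L(min) ≈ 509 kΩ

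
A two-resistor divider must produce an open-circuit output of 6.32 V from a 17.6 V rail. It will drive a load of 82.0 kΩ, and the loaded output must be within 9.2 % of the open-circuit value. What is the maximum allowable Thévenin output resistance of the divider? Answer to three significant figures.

R_th ≤ 8.31 kΩ

Loading drop = R_th/(R_th + R_L) ≤ 0.0920, so R_th ≤ R_L · ε/(1−ε) = 82.0 kΩ × 0.0920/0.9080 = 8.31 kΩ.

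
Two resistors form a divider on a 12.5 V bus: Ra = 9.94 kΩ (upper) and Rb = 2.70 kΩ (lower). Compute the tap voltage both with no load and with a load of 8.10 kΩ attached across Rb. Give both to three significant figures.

Unloaded: 2.67 V; loaded: 2.12 V

Open-circuit: V = 12.5 × 2.70/(9.94 + 2.70) = 2.67 V.
With the load, Rb becomes Rb‖R_L = 2.025 kΩ, so V = 12.5 × 2.025/11.96 = 2.12 V.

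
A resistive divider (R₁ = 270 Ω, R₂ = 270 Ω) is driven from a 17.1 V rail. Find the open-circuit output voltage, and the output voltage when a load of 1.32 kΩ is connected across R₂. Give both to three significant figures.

Unloaded: 8.55 V; loaded: 7.76 V

Open-circuit: V = 17.1 × 270/(270 + 270) = 8.55 V.
With the load, R₂ becomes R₂‖R_L = 224.2 Ω, so V = 17.1 × 224.2/494.2 = 7.76 V.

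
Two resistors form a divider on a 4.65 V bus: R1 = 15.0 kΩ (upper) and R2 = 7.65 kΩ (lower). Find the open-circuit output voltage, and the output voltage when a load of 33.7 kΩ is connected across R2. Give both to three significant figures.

Open-circuit: V = 4.65 × 7.65/(15.0 + 7.65) = 1.57 V.
With the load, R2 becomes R2‖R_L = 6.235 kΩ, so V = 4.65 × 6.235/21.23 = 1.37 V.

Unloaded: 1.57 V; loaded: 1.37 V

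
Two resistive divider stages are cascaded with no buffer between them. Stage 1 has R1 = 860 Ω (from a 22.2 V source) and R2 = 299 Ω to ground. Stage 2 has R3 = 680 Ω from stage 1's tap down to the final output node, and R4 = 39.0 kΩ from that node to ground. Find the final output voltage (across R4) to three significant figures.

V_out ≈ 5.60 V

Stage 2 presents R3+R4 = 39680 Ω as a load on stage 1's tap.
Stage 1's lower leg becomes R2‖(R3+R4) = 296.8 Ω, so V_mid = 22.2 × 296.8/1157 = 5.695 V.
Stage 2 is itself unloaded: V_out = V_mid × R4/(R3+R4) = 5.695 × 39000/39680 = 5.60 V.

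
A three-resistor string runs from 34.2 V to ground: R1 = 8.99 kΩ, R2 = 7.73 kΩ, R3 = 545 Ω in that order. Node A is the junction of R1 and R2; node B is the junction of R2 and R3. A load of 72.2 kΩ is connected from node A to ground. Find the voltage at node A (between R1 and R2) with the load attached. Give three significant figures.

V ≈ 15.5 V

Below node A the series string R2+R3 = 8275 Ω sits in parallel with the 72200 Ω load: 7424 Ω.
V_A = 34.2 × 7424/(8990 + 7424) = 15.5 V.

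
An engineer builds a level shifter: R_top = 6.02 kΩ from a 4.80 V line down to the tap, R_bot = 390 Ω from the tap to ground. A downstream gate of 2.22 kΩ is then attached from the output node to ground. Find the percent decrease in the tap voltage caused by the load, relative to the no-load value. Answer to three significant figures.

14.2 %

Unloaded V = 4.80 × 390/6410 = 0.29204 V.
Loaded: R_bot‖R_L = 331.7 Ω, giving V = 4.80 × 331.7/6352 = 0.25068 V.
Drop = (0.29204 − 0.25068) / 0.29204 = 14.2 %.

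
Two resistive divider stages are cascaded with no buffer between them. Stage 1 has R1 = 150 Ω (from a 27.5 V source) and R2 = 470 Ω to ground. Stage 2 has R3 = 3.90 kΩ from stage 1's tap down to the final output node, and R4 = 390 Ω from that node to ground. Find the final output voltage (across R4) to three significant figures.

Stage 2 presents R3+R4 = 4290 Ω as a load on stage 1's tap.
Stage 1's lower leg becomes R2‖(R3+R4) = 423.6 Ω, so V_mid = 27.5 × 423.6/573.6 = 20.31 V.
Stage 2 is itself unloaded: V_out = V_mid × R4/(R3+R4) = 20.31 × 390/4290 = 1.85 V.

V_out ≈ 1.85 V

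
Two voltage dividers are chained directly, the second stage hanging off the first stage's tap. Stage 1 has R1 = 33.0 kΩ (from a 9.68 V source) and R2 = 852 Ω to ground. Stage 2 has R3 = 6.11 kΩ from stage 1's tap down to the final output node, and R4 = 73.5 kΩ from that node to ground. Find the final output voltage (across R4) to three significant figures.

Stage 2 presents R3+R4 = 79610 Ω as a load on stage 1's tap.
Stage 1's lower leg becomes R2‖(R3+R4) = 843.0 Ω, so V_mid = 9.68 × 843.0/33840 = 0.2411 V.
Stage 2 is itself unloaded: V_out = V_mid × R4/(R3+R4) = 0.2411 × 73500/79610 = 0.223 V.

V_out ≈ 0.223 V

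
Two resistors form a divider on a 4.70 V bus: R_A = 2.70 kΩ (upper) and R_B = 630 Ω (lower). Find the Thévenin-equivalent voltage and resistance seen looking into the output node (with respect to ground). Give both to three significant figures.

V_th is the open-circuit tap voltage: 4.70 × 630/(2700 + 630) = 0.889 V.
With the supply zeroed, R_A and R_B appear in parallel from the tap: R_th = R_A‖R_B = (2700 × 630)/3330 = 511 Ω.

V_th = 0.889 V, R_th = 511 Ω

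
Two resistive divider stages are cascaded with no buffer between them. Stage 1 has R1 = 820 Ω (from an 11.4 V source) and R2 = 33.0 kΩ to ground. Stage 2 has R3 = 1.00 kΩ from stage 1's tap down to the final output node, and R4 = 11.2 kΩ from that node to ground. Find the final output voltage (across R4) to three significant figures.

Stage 2 presents R3+R4 = 12200 Ω as a load on stage 1's tap.
Stage 1's lower leg becomes R2‖(R3+R4) = 8907 Ω, so V_mid = 11.4 × 8907/9727 = 10.44 V.
Stage 2 is itself unloaded: V_out = V_mid × R4/(R3+R4) = 10.44 × 11200/12200 = 9.58 V.

V_out ≈ 9.58 V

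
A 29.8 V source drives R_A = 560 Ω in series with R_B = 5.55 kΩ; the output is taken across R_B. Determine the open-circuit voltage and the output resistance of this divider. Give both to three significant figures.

V_th = 27.1 V, R_th = 509 Ω

V_th is the open-circuit tap voltage: 29.8 × 5550/(560 + 5550) = 27.1 V.
With the supply zeroed, R_A and R_B appear in parallel from the tap: R_th = R_A‖R_B = (560 × 5550)/6110 = 509 Ω.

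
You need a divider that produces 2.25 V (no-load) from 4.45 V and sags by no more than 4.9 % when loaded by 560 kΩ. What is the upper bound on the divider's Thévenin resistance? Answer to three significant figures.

R_th ≤ 28.9 kΩ

Loading drop = R_th/(R_th + R_L) ≤ 0.0490, so R_th ≤ R_L · ε/(1−ε) = 560 kΩ × 0.0490/0.9510 = 28.9 kΩ.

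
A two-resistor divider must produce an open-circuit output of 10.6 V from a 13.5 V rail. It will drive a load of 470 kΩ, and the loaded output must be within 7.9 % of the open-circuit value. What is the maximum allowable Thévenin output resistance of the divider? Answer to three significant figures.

R_th ≤ 40.3 kΩ

Loading drop = R_th/(R_th + R_L) ≤ 0.0790, so R_th ≤ R_L · ε/(1−ε) = 470 kΩ × 0.0790/0.9210 = 40.3 kΩ.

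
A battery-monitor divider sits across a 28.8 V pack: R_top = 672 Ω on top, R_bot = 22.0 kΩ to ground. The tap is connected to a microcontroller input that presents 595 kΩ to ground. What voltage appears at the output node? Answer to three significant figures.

The load sits in parallel with R_bot: R_bot‖R_L = (22000 × 595000) / (22000 + 595000) = 21220 Ω.
V_out = 28.8 × 21220 / (672 + 21220) = 28.8 × 21220/21890 = 27.9 V.

V_out ≈ 27.9 V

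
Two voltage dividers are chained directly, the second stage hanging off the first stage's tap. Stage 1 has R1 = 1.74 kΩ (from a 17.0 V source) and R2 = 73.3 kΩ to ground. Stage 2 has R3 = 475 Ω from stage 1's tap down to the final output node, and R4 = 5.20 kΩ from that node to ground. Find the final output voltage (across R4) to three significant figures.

V_out ≈ 11.7 V

Stage 2 presents R3+R4 = 5675 Ω as a load on stage 1's tap.
Stage 1's lower leg becomes R2‖(R3+R4) = 5267 Ω, so V_mid = 17.0 × 5267/7007 = 12.78 V.
Stage 2 is itself unloaded: V_out = V_mid × R4/(R3+R4) = 12.78 × 5200/5675 = 11.7 V.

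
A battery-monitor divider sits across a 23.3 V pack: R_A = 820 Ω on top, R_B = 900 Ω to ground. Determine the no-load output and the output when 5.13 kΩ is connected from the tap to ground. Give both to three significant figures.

Unloaded: 12.2 V; loaded: 11.3 V

Open-circuit: V = 23.3 × 900/(820 + 900) = 12.2 V.
With the load, R_B becomes R_B‖R_L = 765.7 Ω, so V = 23.3 × 765.7/1586 = 11.3 V.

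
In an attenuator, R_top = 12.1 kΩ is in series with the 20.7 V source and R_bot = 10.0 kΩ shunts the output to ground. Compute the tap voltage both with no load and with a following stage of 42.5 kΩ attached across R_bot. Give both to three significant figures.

Unloaded: 9.37 V; loaded: 8.30 V

Open-circuit: V = 20.7 × 10.0/(12.1 + 10.0) = 9.37 V.
With the load, R_bot becomes R_bot‖R_L = 8.095 kΩ, so V = 20.7 × 8.095/20.20 = 8.30 V.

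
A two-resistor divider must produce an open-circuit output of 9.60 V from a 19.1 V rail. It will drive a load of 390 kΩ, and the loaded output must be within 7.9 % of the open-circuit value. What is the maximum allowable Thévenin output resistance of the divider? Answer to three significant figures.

R_th ≤ 33.5 kΩ

Loading drop = R_th/(R_th + R_L) ≤ 0.0790, so R_th ≤ R_L · ε/(1−ε) = 390 kΩ × 0.0790/0.9210 = 33.5 kΩ.
(Any R1, R2 with R2/(R1+R2) = 0.503 and R1‖R2 ≤ 33.5 kΩ will meet the spec.)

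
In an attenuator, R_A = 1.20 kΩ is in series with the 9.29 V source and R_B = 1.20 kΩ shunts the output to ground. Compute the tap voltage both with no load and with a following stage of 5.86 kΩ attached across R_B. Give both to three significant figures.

Unloaded: 4.64 V; loaded: 4.21 V

Open-circuit: V = 9.29 × 1.20/(1.20 + 1.20) = 4.64 V.
With the load, R_B becomes R_B‖R_L = 0.9960 kΩ, so V = 9.29 × 0.9960/2.196 = 4.21 V.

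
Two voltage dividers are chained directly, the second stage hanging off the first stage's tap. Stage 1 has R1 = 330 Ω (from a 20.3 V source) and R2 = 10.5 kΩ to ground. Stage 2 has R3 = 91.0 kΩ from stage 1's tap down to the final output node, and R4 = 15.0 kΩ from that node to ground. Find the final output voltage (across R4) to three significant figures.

Stage 2 presents R3+R4 = 106000 Ω as a load on stage 1's tap.
Stage 1's lower leg becomes R2‖(R3+R4) = 9554 Ω, so V_mid = 20.3 × 9554/9884 = 19.62 V.
Stage 2 is itself unloaded: V_out = V_mid × R4/(R3+R4) = 19.62 × 15000/106000 = 2.78 V.

V_out ≈ 2.78 V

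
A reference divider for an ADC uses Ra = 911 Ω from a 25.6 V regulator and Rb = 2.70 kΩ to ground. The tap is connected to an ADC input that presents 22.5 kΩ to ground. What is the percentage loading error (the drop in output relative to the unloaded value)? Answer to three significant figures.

The divider's output (Thévenin) resistance is Ra‖Rb = 681.2 Ω.
Fractional drop under load = R_th/(R_th + R_L) = 681.2 / (681.2 + 22500) = 0.02938.
So the output falls by 2.94 %.

2.94 %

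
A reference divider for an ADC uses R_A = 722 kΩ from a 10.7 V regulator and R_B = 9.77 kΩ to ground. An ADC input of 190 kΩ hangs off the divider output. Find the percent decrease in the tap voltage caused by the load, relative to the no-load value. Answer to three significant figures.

The divider's output (Thévenin) resistance is R_A‖R_B = 9.640 kΩ.
Fractional drop under load = R_th/(R_th + R_L) = 9.640 / (9.640 + 190) = 0.04828.
So the output falls by 4.83 %.

4.83 %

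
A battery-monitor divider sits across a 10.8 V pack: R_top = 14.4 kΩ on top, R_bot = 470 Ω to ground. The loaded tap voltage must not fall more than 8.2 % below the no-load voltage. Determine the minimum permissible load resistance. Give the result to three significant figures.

Output resistance R_th = R_top‖R_bot = (14400 × 470)/14870 = 455.1 Ω.
The fractional drop is R_th/(R_th + R_L); requiring this ≤ 0.0820 gives R_L ≥ R_th(1/0.0820 − 1) = 455.1 × 11.20 = 5.10 kΩ.

R_L(min) ≈ 5.10 kΩ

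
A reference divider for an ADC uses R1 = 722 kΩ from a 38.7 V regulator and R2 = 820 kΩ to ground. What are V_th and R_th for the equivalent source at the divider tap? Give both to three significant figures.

V_th = 20.6 V, R_th = 384 kΩ

V_th is the open-circuit tap voltage: 38.7 × 820/(722 + 820) = 20.6 V.
With the supply zeroed, R1 and R2 appear in parallel from the tap: R_th = R1‖R2 = (722 × 820)/1542 = 384 kΩ.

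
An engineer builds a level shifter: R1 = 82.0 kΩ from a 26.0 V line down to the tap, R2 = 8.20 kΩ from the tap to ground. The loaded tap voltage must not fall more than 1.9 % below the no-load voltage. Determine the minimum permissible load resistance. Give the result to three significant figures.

Output resistance R_th = R1‖R2 = (82.0 × 8.20)/90.20 = 7.455 kΩ.
The fractional drop is R_th/(R_th + R_L); requiring this ≤ 0.0190 gives R_L ≥ R_th(1/0.0190 − 1) = 7.455 × 51.63 = 385 kΩ.

R_L(min) ≈ 385 kΩ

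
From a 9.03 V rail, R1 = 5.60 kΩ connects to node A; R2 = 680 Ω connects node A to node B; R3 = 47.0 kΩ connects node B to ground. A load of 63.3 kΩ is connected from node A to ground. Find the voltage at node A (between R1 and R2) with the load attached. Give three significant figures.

V ≈ 7.49 V

Below node A the series string R2+R3 = 47680 Ω sits in parallel with the 63300 Ω load: 27200 Ω.
V_A = 9.03 × 27200/(5600 + 27200) = 7.49 V.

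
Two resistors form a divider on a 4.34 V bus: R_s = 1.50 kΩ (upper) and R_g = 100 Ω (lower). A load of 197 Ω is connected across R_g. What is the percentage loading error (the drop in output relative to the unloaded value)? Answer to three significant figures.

32.2 %

The divider's output (Thévenin) resistance is R_s‖R_g = 93.75 Ω.
Fractional drop under load = R_th/(R_th + R_L) = 93.75 / (93.75 + 197) = 0.3224.
So the output falls by 32.2 %.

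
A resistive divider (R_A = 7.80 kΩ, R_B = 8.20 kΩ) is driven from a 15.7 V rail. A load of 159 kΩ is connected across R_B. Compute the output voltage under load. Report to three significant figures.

V_out ≈ 7.85 V

The load sits in parallel with R_B: R_B‖R_L = (8.20 × 159) / (8.20 + 159) = 7.798 kΩ.
V_out = 15.7 × 7.798 / (7.80 + 7.798) = 15.7 × 7.798/15.60 = 7.85 V.
(Unloaded it would have been 8.05 V.)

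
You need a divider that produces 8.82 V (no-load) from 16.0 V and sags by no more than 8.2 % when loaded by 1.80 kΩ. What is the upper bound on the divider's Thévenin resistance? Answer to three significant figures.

R_th ≤ 161 Ω

Loading drop = R_th/(R_th + R_L) ≤ 0.0820, so R_th ≤ R_L · ε/(1−ε) = 1.80 kΩ × 0.0820/0.9180 = 161 Ω.
(Any R1, R2 with R2/(R1+R2) = 0.551 and R1‖R2 ≤ 161 Ω will meet the spec.)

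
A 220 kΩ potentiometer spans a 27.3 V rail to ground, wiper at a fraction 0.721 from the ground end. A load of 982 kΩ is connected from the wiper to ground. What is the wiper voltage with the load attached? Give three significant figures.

The wiper splits the pot into (1−α)R = 61.38 kΩ above and αR = 158.6 kΩ below.
Lower section ‖ load = 136.6 kΩ.
V_wiper = 27.3 × 136.6/(61.38 + 136.6) = 18.8 V.

V ≈ 18.8 V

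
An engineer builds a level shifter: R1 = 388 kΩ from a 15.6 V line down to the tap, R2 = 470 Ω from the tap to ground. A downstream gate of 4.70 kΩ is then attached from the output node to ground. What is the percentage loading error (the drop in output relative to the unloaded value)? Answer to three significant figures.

9.08 %

The divider's output (Thévenin) resistance is R1‖R2 = 469.4 Ω.
Fractional drop under load = R_th/(R_th + R_L) = 469.4 / (469.4 + 4700) = 0.09081.
So the output falls by 9.08 %.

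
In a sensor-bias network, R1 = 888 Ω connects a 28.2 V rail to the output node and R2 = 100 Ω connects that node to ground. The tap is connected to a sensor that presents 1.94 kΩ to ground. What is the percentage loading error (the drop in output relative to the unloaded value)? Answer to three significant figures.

4.43 %

The divider's output (Thévenin) resistance is R1‖R2 = 89.88 Ω.
Fractional drop under load = R_th/(R_th + R_L) = 89.88 / (89.88 + 1940) = 0.04428.
So the output falls by 4.43 %.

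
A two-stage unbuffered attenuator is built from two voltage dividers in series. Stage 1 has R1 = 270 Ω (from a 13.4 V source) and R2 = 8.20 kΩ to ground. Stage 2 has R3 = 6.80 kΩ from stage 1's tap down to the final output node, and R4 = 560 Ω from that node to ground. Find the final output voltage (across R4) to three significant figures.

V_out ≈ 0.953 V

Stage 2 presents R3+R4 = 7360 Ω as a load on stage 1's tap.
Stage 1's lower leg becomes R2‖(R3+R4) = 3879 Ω, so V_mid = 13.4 × 3879/4149 = 12.53 V.
Stage 2 is itself unloaded: V_out = V_mid × R4/(R3+R4) = 12.53 × 560/7360 = 0.953 V.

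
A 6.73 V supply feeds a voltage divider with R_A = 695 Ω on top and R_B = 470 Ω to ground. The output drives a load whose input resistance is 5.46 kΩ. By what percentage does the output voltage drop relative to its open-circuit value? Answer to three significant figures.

The divider's output (Thévenin) resistance is R_A‖R_B = 280.4 Ω.
Fractional drop under load = R_th/(R_th + R_L) = 280.4 / (280.4 + 5460) = 0.04884.
So the output falls by 4.88 %.

4.88 %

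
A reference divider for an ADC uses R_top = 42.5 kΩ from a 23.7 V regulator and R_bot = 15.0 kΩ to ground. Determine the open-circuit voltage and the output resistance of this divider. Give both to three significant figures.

V_th = 6.18 V, R_th = 11.1 kΩ

V_th is the open-circuit tap voltage: 23.7 × 15.0/(42.5 + 15.0) = 6.18 V.
With the supply zeroed, R_top and R_bot appear in parallel from the tap: R_th = R_top‖R_bot = (42.5 × 15.0)/57.50 = 11.1 kΩ.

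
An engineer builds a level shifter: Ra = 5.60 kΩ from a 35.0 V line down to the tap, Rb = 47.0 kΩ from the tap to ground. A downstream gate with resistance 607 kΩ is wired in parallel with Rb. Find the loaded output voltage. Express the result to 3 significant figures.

V_out ≈ 31.0 V

The load sits in parallel with Rb: Rb‖R_L = (47.0 × 607) / (47.0 + 607) = 43.62 kΩ.
V_out = 35.0 × 43.62 / (5.60 + 43.62) = 35.0 × 43.62/49.22 = 31.0 V.
(Unloaded it would have been 31.3 V.)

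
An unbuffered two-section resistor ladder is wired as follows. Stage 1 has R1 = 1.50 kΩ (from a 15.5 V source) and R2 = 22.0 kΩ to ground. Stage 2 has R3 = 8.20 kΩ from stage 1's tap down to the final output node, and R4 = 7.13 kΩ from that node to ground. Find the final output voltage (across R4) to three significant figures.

Stage 2 presents R3+R4 = 15.33 kΩ as a load on stage 1's tap.
Stage 1's lower leg becomes R2‖(R3+R4) = 9.035 kΩ, so V_mid = 15.5 × 9.035/10.53 = 13.29 V.
Stage 2 is itself unloaded: V_out = V_mid × R4/(R3+R4) = 13.29 × 7.13/15.33 = 6.18 V.

V_out ≈ 6.18 V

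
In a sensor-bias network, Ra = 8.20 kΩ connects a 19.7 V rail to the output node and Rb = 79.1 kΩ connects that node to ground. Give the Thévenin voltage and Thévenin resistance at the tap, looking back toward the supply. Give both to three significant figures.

V_th is the open-circuit tap voltage: 19.7 × 79.1/(8.20 + 79.1) = 17.8 V.
With the supply zeroed, Ra and Rb appear in parallel from the tap: R_th = Ra‖Rb = (8.20 × 79.1)/87.30 = 7.43 kΩ.

V_th = 17.8 V, R_th = 7.43 kΩ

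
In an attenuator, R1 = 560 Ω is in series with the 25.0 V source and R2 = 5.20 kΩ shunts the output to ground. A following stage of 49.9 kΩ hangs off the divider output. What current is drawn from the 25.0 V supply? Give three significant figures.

I ≈ 4.74 mA

R2‖R_L = 4709 Ω, so the source sees R1 + R2‖R_L = 5269 Ω.
I = 25.0 V / 5269 Ω = 4.74 mA.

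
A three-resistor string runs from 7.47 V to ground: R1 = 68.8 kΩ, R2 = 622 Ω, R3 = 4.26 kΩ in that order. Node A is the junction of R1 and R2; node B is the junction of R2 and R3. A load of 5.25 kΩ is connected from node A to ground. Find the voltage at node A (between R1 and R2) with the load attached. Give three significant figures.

V ≈ 0.265 V

Below node A the series string R2+R3 = 4882 Ω sits in parallel with the 5250 Ω load: 2530 Ω.
V_A = 7.47 × 2530/(68800 + 2530) = 0.265 V.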